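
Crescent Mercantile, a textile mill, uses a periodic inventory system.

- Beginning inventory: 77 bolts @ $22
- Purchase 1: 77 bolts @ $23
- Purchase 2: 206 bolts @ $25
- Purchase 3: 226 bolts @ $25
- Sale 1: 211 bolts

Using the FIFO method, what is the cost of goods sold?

COGS = $4,890

Sale 1 (211) [FIFO — oldest first]: 77 @ $22 + 77 @ $23 + 57 @ $25 = $4,890
Ending inventory: 149 @ $25 + 226 @ $25 = $9,375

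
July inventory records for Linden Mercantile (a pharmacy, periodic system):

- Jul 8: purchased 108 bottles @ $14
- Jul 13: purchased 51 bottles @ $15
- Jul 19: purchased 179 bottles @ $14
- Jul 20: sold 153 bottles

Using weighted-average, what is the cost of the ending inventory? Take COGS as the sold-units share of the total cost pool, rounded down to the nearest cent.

Jul 20, sell 153: 153/338 × $4,783.00 → $2,165.08
Ending inventory (cost pool remaining) = $2,617.92

Ending inventory = $2,617.92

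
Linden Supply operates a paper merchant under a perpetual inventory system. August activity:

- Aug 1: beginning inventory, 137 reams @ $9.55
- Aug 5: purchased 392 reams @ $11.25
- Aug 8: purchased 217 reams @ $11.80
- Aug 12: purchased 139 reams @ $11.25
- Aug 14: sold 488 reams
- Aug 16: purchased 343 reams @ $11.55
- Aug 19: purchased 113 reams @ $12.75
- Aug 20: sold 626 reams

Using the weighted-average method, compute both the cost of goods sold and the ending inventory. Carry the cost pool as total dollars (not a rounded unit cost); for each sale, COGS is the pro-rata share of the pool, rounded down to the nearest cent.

COGS = $12,632.41; ending inventory = $2,612.69

After Aug 1: 137 on hand, pool $1,308.35 (≈ $9.5500 each)
After Aug 5: 529 on hand, pool $5,718.35 (≈ $10.8097 each)
After Aug 8: 746 on hand, pool $8,278.95 (≈ $11.0978 each)
After Aug 12: 885 on hand, pool $9,842.70 (≈ $11.1217 each)
Aug 14, sell 488: 488/885 × $9,842.70 → $5,427.38
After Aug 16: 740 on hand, pool $8,376.97 (≈ $11.3202 each)
After Aug 19: 853 on hand, pool $9,817.72 (≈ $11.5096 each)
Aug 20, sell 626: 626/853 × $9,817.72 → $7,205.03
Total COGS = $5,427.38 + $7,205.03 = $12,632.41
Ending inventory (cost pool remaining) = $2,612.69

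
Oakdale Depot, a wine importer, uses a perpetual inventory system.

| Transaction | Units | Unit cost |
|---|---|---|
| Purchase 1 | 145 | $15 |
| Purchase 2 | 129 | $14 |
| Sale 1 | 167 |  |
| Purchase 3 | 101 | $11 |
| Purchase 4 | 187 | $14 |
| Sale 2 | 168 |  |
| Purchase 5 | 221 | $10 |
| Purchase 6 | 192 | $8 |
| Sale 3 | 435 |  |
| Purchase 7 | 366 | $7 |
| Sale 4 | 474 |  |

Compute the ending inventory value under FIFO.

Ending inventory = $679

Sale 1 (167) [FIFO — oldest first]: 145 @ $15 + 22 @ $14 = $2,483
Sale 2 (168) [FIFO — oldest first]: 107 @ $14 + 61 @ $11 = $2,169
Sale 3 (435) [FIFO — oldest first]: 40 @ $11 + 187 @ $14 + 208 @ $10 = $5,138
Sale 4 (474) [FIFO — oldest first]: 13 @ $10 + 192 @ $8 + 269 @ $7 = $3,549
Total COGS = $2,483 + $2,169 + $5,138 + $3,549 = $13,339
Ending inventory: 97 @ $7 = $679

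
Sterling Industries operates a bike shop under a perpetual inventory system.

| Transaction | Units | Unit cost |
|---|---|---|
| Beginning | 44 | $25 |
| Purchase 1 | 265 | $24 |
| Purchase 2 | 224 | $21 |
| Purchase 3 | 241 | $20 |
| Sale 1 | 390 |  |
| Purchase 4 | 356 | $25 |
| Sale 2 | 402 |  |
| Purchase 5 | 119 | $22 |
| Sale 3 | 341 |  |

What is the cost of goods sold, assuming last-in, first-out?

COGS = $25,674

Sale 1 (390) [LIFO — newest first]: 241 @ $20 + 149 @ $21 = $7,949
Sale 2 (402) [LIFO — newest first]: 356 @ $25 + 46 @ $21 = $9,866
Sale 3 (341) [LIFO — newest first]: 119 @ $22 + 29 @ $21 + 193 @ $24 = $7,859
Total COGS = $7,949 + $9,866 + $7,859 = $25,674
Ending inventory: 44 @ $25 + 72 @ $24 = $2,828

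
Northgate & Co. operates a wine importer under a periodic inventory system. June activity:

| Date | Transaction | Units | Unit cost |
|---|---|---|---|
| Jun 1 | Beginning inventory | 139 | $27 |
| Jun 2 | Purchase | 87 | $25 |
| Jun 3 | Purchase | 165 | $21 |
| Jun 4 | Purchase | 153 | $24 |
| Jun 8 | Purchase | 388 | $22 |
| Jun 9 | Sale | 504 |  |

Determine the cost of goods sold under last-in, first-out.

COGS = $11,320

Jun 9, 504 sold [LIFO — newest first]: 388 @ $22 + 116 @ $24 = $11,320
Ending inventory: 139 @ $27 + 87 @ $25 + 165 @ $21 + 37 @ $24 = $10,281
Check: goods available $21,601 = COGS $11,320 + ending $10,281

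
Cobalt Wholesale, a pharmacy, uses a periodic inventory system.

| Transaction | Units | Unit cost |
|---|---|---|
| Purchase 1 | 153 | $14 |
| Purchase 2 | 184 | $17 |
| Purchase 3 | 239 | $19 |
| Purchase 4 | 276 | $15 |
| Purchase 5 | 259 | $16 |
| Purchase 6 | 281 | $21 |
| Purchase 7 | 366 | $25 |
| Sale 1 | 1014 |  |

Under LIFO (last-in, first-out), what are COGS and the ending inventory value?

COGS = $20,815; ending inventory = $12,331

Sale 1 (1014) [LIFO — newest first]: 366 @ $25 + 281 @ $21 + 259 @ $16 + 108 @ $15 = $20,815
Ending inventory: 153 @ $14 + 184 @ $17 + 239 @ $19 + 168 @ $15 = $12,331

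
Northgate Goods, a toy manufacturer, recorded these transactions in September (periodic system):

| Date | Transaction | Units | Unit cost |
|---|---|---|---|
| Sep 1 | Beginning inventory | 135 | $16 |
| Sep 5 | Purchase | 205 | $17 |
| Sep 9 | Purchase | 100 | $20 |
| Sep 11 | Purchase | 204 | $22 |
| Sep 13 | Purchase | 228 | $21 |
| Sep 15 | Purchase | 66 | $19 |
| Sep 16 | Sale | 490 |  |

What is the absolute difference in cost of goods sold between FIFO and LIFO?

$1,609

FIFO COGS: 135 @ $16 + 205 @ $17 + 100 @ $20 + 50 @ $22 = $8,745
LIFO COGS: 66 @ $19 + 228 @ $21 + 196 @ $22 = $10,354
Difference = |$8,745 − $10,354| = $1,609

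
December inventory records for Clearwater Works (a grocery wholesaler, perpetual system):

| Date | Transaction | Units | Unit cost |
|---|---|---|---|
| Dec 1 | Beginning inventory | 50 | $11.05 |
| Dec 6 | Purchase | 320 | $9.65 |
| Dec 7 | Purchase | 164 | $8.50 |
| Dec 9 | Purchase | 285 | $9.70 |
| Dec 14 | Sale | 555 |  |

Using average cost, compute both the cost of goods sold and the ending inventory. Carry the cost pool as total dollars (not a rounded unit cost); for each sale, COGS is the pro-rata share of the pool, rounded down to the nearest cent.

After Dec 1: 50 on hand, pool $552.50 (≈ $11.0500 each)
After Dec 6: 370 on hand, pool $3,640.50 (≈ $9.8392 each)
After Dec 7: 534 on hand, pool $5,034.50 (≈ $9.4279 each)
After Dec 9: 819 on hand, pool $7,799.00 (≈ $9.5226 each)
Dec 14, sell 555: 555/819 × $7,799.00 → $5,285.03
Ending inventory (cost pool remaining) = $2,513.97
Check: goods available $7,799.00 = COGS $5,285.03 + ending $2,513.97

COGS = $5,285.03; ending inventory = $2,513.97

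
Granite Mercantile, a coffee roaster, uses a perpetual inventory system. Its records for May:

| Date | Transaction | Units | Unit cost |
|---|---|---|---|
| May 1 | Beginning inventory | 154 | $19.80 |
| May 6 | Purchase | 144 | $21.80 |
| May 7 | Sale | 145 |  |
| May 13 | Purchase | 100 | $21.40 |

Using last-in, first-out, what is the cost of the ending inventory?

Ending inventory = $5,169.40

May 7, 145 sold [LIFO — newest first]: 144 @ $21.80 + 1 @ $19.80 = $3,159.00
Ending inventory: 153 @ $19.80 + 100 @ $21.40 = $5,169.40
Check: goods available $8,328.40 = COGS $3,159.00 + ending $5,169.40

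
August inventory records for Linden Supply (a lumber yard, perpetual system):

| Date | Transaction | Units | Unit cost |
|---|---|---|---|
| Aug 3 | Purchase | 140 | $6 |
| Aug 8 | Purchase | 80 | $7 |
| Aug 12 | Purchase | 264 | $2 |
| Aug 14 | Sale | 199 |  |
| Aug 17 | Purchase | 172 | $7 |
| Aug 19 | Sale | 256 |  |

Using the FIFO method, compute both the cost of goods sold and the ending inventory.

Aug 14, 199 sold [FIFO — oldest first]: 140 @ $6 + 59 @ $7 = $1,253
Aug 19, 256 sold [FIFO — oldest first]: 21 @ $7 + 235 @ $2 = $617
Total COGS = $1,253 + $617 = $1,870
Ending inventory: 29 @ $2 + 172 @ $7 = $1,262

COGS = $1,870; ending inventory = $1,262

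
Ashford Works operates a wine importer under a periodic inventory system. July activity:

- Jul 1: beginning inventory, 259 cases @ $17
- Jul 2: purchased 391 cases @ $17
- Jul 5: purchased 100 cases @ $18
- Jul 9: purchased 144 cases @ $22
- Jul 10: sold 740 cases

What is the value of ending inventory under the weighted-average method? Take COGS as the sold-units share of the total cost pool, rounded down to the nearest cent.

Ending inventory = $2,759.26

Jul 10, sell 740: 740/894 × $16,018.00 → $13,258.74
Ending inventory (cost pool remaining) = $2,759.26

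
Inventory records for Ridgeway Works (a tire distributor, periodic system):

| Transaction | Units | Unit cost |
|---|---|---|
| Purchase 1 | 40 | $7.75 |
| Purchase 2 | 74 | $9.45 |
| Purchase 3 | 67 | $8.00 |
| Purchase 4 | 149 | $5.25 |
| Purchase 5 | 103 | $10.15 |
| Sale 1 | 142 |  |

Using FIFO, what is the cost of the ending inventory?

Ending inventory = $2,139.70

Sale 1 (142) [FIFO — oldest first]: 40 @ $7.75 + 74 @ $9.45 + 28 @ $8.00 = $1,233.30
Ending inventory: 39 @ $8.00 + 149 @ $5.25 + 103 @ $10.15 = $2,139.70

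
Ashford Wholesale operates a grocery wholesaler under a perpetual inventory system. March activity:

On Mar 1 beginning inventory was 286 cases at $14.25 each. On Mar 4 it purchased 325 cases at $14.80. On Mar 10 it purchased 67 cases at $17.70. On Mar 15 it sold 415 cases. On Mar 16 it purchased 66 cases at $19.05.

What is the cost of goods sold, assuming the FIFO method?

COGS = $5,984.70

Mar 15, 415 sold [FIFO — oldest first]: 286 @ $14.25 + 129 @ $14.80 = $5,984.70
Ending inventory: 196 @ $14.80 + 67 @ $17.70 + 66 @ $19.05 = $5,344.00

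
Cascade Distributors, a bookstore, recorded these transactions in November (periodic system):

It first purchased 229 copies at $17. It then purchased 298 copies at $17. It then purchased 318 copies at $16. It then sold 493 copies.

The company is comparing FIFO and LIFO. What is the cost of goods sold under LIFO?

COGS = $8,063

FIFO COGS: 229 @ $17 + 264 @ $17 = $8,381
LIFO COGS: 318 @ $16 + 175 @ $17 = $8,063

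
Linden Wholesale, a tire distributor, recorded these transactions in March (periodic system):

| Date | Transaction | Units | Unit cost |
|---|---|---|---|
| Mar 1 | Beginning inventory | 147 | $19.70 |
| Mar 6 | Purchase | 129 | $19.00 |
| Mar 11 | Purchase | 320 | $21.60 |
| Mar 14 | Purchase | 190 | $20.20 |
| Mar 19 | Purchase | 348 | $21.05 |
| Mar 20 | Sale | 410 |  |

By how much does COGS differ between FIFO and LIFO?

$336.50

FIFO COGS: 147 @ $19.70 + 129 @ $19.00 + 134 @ $21.60 = $8,241.30
LIFO COGS: 348 @ $21.05 + 62 @ $20.20 = $8,577.80
Difference = |$8,241.30 − $8,577.80| = $336.50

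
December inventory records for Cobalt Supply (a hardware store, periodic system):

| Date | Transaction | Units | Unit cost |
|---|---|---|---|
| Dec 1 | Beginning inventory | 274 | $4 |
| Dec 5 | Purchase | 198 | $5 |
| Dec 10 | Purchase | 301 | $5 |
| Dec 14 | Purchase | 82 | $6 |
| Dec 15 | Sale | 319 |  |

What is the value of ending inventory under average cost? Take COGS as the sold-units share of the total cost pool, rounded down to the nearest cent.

Dec 15, sell 319: 319/855 × $4,083.00 → $1,523.36
Ending inventory (cost pool remaining) = $2,559.64

Ending inventory = $2,559.64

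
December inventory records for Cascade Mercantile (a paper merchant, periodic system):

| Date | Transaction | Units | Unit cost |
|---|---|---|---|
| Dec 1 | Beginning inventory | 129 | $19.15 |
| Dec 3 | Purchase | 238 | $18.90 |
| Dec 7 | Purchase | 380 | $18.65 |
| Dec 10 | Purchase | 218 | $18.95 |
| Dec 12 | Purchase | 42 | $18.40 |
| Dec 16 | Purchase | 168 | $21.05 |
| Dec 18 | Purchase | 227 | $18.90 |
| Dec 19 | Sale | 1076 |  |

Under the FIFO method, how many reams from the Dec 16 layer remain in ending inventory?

99

Dec 19, 1076 sold [FIFO — oldest first]: 129 @ $19.15 + 238 @ $18.90 + 380 @ $18.65 + 218 @ $18.95 + 42 @ $18.40 + 69 @ $21.05 = $20,411.90
Ending inventory: 99 @ $21.05 + 227 @ $18.90 = $6,374.25
Check: goods available $26,786.15 = COGS $20,411.90 + ending $6,374.25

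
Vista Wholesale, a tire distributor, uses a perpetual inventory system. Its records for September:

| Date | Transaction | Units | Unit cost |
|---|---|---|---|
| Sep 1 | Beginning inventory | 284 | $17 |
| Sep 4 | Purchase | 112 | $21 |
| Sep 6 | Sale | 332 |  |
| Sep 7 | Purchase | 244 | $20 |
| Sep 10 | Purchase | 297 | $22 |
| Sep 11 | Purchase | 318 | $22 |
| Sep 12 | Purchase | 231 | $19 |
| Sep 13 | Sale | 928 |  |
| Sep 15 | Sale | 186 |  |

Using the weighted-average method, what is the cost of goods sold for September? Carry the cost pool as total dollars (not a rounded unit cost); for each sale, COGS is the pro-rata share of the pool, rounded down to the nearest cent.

After Sep 1: 284 on hand, pool $4,828.00 (≈ $17.0000 each)
After Sep 4: 396 on hand, pool $7,180.00 (≈ $18.1313 each)
Sep 6, sell 332: 332/396 × $7,180.00 → $6,019.59
After Sep 7: 308 on hand, pool $6,040.41 (≈ $19.6117 each)
After Sep 10: 605 on hand, pool $12,574.41 (≈ $20.7841 each)
After Sep 11: 923 on hand, pool $19,570.41 (≈ $21.2030 each)
After Sep 12: 1154 on hand, pool $23,959.41 (≈ $20.7621 each)
Sep 13, sell 928: 928/1154 × $23,959.41 → $19,267.18
Sep 15, sell 186: 186/226 × $4,692.23 → $3,861.74
Total COGS = $6,019.59 + $19,267.18 + $3,861.74 = $29,148.51
Ending inventory (cost pool remaining) = $830.49

COGS = $29,148.51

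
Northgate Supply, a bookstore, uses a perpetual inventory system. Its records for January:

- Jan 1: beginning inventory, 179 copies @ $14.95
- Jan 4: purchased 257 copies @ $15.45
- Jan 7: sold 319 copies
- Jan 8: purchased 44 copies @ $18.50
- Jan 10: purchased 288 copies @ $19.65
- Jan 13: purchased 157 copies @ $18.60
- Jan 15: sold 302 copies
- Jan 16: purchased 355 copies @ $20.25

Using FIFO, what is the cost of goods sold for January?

COGS = $10,231.35

Jan 7, 319 sold [FIFO — oldest first]: 179 @ $14.95 + 140 @ $15.45 = $4,839.05
Jan 15, 302 sold [FIFO — oldest first]: 117 @ $15.45 + 44 @ $18.50 + 141 @ $19.65 = $5,392.30
Total COGS = $4,839.05 + $5,392.30 = $10,231.35
Ending inventory: 147 @ $19.65 + 157 @ $18.60 + 355 @ $20.25 = $12,997.50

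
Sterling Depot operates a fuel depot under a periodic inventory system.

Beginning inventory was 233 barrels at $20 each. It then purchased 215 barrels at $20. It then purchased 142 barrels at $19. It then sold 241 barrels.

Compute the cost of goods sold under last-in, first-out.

COGS = $4,678

Sale 1 (241) [LIFO — newest first]: 142 @ $19 + 99 @ $20 = $4,678
Ending inventory: 233 @ $20 + 116 @ $20 = $6,980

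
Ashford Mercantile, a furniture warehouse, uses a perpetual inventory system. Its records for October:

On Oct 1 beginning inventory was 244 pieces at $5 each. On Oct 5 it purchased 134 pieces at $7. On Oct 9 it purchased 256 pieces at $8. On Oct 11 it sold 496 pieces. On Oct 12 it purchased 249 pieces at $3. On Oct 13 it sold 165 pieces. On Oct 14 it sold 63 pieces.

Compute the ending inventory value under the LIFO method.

Ending inventory = $753

Oct 11, 496 sold [LIFO — newest first]: 256 @ $8 + 134 @ $7 + 106 @ $5 = $3,516
Oct 13, 165 sold [LIFO — newest first]: 165 @ $3 = $495
Oct 14, 63 sold [LIFO — newest first]: 63 @ $3 = $189
Total COGS = $3,516 + $495 + $189 = $4,200
Ending inventory: 138 @ $5 + 21 @ $3 = $753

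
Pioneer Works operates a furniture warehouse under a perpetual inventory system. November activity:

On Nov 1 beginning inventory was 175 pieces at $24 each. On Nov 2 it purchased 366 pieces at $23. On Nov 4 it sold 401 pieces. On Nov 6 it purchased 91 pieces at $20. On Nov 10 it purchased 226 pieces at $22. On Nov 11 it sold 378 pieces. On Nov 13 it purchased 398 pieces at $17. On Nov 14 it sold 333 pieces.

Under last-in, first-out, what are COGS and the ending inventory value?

COGS = $23,175; ending inventory = $3,001

Nov 4, 401 sold [LIFO — newest first]: 366 @ $23 + 35 @ $24 = $9,258
Nov 11, 378 sold [LIFO — newest first]: 226 @ $22 + 91 @ $20 + 61 @ $24 = $8,256
Nov 14, 333 sold [LIFO — newest first]: 333 @ $17 = $5,661
Total COGS = $9,258 + $8,256 + $5,661 = $23,175
Ending inventory: 79 @ $24 + 65 @ $17 = $3,001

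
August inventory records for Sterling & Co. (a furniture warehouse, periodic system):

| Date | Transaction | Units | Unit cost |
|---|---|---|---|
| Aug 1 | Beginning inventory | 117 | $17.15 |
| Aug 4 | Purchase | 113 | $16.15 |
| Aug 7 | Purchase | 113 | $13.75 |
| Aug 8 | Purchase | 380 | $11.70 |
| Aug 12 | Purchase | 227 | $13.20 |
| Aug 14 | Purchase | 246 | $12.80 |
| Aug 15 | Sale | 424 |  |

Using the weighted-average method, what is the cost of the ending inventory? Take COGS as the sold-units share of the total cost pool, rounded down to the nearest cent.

Ending inventory = $10,312.56

Aug 15, sell 424: 424/1196 × $15,976.45 → $5,663.89
Ending inventory (cost pool remaining) = $10,312.56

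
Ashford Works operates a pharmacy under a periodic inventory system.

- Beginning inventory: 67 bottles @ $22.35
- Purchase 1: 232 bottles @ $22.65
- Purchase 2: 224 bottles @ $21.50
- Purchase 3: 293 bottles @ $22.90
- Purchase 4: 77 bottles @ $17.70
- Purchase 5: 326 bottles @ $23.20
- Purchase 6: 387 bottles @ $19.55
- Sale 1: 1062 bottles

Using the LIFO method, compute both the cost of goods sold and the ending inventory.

Sale 1 (1062) [LIFO — newest first]: 387 @ $19.55 + 326 @ $23.20 + 77 @ $17.70 + 272 @ $22.90 = $22,720.75
Ending inventory: 67 @ $22.35 + 232 @ $22.65 + 224 @ $21.50 + 21 @ $22.90 = $12,049.15
Check: goods available $34,769.90 = COGS $22,720.75 + ending $12,049.15

COGS = $22,720.75; ending inventory = $12,049.15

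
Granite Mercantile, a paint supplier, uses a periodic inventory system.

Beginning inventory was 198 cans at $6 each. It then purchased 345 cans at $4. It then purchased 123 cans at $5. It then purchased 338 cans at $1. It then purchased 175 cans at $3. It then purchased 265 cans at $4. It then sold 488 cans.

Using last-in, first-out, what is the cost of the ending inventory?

Sale 1 (488) [LIFO — newest first]: 265 @ $4 + 175 @ $3 + 48 @ $1 = $1,633
Ending inventory: 198 @ $6 + 345 @ $4 + 123 @ $5 + 290 @ $1 = $3,473

Ending inventory = $3,473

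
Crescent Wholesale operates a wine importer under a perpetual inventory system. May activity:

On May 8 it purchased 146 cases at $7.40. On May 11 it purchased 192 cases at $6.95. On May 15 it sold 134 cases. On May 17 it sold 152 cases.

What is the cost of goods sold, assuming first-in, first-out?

COGS = $2,053.40

May 15, 134 sold [FIFO — oldest first]: 134 @ $7.40 = $991.60
May 17, 152 sold [FIFO — oldest first]: 12 @ $7.40 + 140 @ $6.95 = $1,061.80
Total COGS = $991.60 + $1,061.80 = $2,053.40
Ending inventory: 52 @ $6.95 = $361.40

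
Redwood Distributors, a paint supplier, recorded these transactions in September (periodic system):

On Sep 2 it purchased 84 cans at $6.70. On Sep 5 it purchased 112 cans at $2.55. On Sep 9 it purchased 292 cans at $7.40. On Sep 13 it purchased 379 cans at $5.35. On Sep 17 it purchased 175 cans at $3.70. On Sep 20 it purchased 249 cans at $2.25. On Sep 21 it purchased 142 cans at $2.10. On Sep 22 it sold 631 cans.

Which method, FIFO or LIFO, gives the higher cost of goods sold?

FIFO COGS: 84 @ $6.70 + 112 @ $2.55 + 292 @ $7.40 + 143 @ $5.35 = $3,774.25
LIFO COGS: 142 @ $2.10 + 249 @ $2.25 + 175 @ $3.70 + 65 @ $5.35 = $1,853.70

FIFO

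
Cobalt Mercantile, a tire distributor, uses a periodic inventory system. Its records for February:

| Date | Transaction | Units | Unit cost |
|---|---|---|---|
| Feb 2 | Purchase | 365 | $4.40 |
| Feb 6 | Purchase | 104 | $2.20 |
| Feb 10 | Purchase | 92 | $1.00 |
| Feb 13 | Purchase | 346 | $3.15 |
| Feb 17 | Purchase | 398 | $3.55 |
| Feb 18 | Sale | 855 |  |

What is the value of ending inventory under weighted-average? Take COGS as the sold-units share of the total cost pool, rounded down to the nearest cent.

Ending inventory = $1,527.45

Feb 18, sell 855: 855/1305 × $4,429.60 → $2,902.15
Ending inventory (cost pool remaining) = $1,527.45
Check: goods available $4,429.60 = COGS $2,902.15 + ending $1,527.45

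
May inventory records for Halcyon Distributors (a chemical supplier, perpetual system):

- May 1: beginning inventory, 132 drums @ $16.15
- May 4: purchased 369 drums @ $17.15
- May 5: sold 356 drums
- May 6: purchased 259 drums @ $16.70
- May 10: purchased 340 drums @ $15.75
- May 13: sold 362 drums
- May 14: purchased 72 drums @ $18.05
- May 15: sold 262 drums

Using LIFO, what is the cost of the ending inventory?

May 5, 356 sold [LIFO — newest first]: 356 @ $17.15 = $6,105.40
May 13, 362 sold [LIFO — newest first]: 340 @ $15.75 + 22 @ $16.70 = $5,722.40
May 15, 262 sold [LIFO — newest first]: 72 @ $18.05 + 190 @ $16.70 = $4,472.60
Total COGS = $6,105.40 + $5,722.40 + $4,472.60 = $16,300.40
Ending inventory: 132 @ $16.15 + 13 @ $17.15 + 47 @ $16.70 = $3,139.65

Ending inventory = $3,139.65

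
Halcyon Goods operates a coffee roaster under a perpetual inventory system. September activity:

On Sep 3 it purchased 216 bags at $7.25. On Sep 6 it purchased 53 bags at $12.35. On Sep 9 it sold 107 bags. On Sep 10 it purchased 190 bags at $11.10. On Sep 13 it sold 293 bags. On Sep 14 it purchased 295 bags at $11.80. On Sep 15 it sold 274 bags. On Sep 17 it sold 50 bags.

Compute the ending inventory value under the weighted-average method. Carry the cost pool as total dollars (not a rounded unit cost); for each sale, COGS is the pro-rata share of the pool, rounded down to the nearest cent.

Ending inventory = $343.96

After Sep 3: 216 on hand, pool $1,566.00 (≈ $7.2500 each)
After Sep 6: 269 on hand, pool $2,220.55 (≈ $8.2548 each)
Sep 9, sell 107: 107/269 × $2,220.55 → $883.26
After Sep 10: 352 on hand, pool $3,446.29 (≈ $9.7906 each)
Sep 13, sell 293: 293/352 × $3,446.29 → $2,868.64
After Sep 14: 354 on hand, pool $4,058.65 (≈ $11.4651 each)
Sep 15, sell 274: 274/354 × $4,058.65 → $3,141.44
Sep 17, sell 50: 50/80 × $917.21 → $573.25
Total COGS = $883.26 + $2,868.64 + $3,141.44 + $573.25 = $7,466.59
Ending inventory (cost pool remaining) = $343.96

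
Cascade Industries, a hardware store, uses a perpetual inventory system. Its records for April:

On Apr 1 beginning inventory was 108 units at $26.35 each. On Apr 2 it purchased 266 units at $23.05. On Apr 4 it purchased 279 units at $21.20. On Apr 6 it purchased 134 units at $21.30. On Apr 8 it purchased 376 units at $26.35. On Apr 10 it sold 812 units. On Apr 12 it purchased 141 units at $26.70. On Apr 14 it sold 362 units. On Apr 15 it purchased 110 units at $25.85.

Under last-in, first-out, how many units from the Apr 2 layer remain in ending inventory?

22

Apr 10, 812 sold [LIFO — newest first]: 376 @ $26.35 + 134 @ $21.30 + 279 @ $21.20 + 23 @ $23.05 = $19,206.75
Apr 14, 362 sold [LIFO — newest first]: 141 @ $26.70 + 221 @ $23.05 = $8,858.75
Total COGS = $19,206.75 + $8,858.75 = $28,065.50
Ending inventory: 108 @ $26.35 + 22 @ $23.05 + 110 @ $25.85 = $6,196.40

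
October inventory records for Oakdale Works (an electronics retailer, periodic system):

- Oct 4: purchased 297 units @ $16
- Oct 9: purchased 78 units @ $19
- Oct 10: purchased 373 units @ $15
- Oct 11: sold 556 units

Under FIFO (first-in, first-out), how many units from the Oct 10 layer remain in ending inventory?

192

Oct 11, 556 sold [FIFO — oldest first]: 297 @ $16 + 78 @ $19 + 181 @ $15 = $8,949
Ending inventory: 192 @ $15 = $2,880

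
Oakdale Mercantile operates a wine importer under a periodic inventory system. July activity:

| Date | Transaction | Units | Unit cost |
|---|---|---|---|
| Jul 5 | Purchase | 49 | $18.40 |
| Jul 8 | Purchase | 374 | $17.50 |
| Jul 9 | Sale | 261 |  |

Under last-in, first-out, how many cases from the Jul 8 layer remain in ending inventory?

Jul 9, 261 sold [LIFO — newest first]: 261 @ $17.50 = $4,567.50
Ending inventory: 49 @ $18.40 + 113 @ $17.50 = $2,879.10

113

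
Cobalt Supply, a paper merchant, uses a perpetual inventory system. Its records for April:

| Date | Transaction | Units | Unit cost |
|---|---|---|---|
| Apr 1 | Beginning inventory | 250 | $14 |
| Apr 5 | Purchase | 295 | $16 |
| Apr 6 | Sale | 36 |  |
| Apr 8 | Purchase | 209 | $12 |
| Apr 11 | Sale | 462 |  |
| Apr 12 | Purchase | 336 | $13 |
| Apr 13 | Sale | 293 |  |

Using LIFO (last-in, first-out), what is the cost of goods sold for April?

COGS = $10,941

Apr 6, 36 sold [LIFO — newest first]: 36 @ $16 = $576
Apr 11, 462 sold [LIFO — newest first]: 209 @ $12 + 253 @ $16 = $6,556
Apr 13, 293 sold [LIFO — newest first]: 293 @ $13 = $3,809
Total COGS = $576 + $6,556 + $3,809 = $10,941
Ending inventory: 250 @ $14 + 6 @ $16 + 43 @ $13 = $4,155
Check: goods available $15,096 = COGS $10,941 + ending $4,155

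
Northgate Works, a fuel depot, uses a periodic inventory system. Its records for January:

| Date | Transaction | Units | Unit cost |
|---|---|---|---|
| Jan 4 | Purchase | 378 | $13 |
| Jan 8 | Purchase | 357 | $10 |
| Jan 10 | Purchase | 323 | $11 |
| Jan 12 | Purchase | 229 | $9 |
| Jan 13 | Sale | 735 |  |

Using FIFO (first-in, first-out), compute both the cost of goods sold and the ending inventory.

Jan 13, 735 sold [FIFO — oldest first]: 378 @ $13 + 357 @ $10 = $8,484
Ending inventory: 323 @ $11 + 229 @ $9 = $5,614

COGS = $8,484; ending inventory = $5,614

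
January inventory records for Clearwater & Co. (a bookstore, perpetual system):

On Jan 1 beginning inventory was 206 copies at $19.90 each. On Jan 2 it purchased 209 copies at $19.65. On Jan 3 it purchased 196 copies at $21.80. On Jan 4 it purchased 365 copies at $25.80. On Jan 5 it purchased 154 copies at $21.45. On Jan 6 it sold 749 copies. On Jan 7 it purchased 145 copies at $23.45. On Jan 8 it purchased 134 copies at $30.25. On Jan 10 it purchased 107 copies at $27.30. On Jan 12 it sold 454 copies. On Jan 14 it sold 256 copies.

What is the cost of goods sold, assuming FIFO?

COGS = $34,018.10

Jan 6, 749 sold [FIFO — oldest first]: 206 @ $19.90 + 209 @ $19.65 + 196 @ $21.80 + 138 @ $25.80 = $16,039.45
Jan 12, 454 sold [FIFO — oldest first]: 227 @ $25.80 + 154 @ $21.45 + 73 @ $23.45 = $10,871.75
Jan 14, 256 sold [FIFO — oldest first]: 72 @ $23.45 + 134 @ $30.25 + 50 @ $27.30 = $7,106.90
Total COGS = $16,039.45 + $10,871.75 + $7,106.90 = $34,018.10
Ending inventory: 57 @ $27.30 = $1,556.10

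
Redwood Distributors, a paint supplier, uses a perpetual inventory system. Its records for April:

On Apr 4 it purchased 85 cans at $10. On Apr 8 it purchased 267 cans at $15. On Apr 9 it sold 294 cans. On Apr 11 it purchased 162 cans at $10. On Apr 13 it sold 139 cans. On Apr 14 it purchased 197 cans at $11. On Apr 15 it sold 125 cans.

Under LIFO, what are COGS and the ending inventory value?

COGS = $7,040; ending inventory = $1,602

Apr 9, 294 sold [LIFO — newest first]: 267 @ $15 + 27 @ $10 = $4,275
Apr 13, 139 sold [LIFO — newest first]: 139 @ $10 = $1,390
Apr 15, 125 sold [LIFO — newest first]: 125 @ $11 = $1,375
Total COGS = $4,275 + $1,390 + $1,375 = $7,040
Ending inventory: 58 @ $10 + 23 @ $10 + 72 @ $11 = $1,602
Check: goods available $8,642 = COGS $7,040 + ending $1,602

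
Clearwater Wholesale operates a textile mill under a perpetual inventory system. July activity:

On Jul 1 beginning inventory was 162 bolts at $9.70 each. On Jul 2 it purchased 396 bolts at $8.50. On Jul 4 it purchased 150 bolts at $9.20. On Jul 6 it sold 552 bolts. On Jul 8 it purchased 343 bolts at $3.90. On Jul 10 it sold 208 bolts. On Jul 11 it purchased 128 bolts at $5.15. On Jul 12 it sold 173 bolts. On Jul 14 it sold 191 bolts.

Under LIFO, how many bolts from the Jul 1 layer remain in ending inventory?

55

Jul 6, 552 sold [LIFO — newest first]: 150 @ $9.20 + 396 @ $8.50 + 6 @ $9.70 = $4,804.20
Jul 10, 208 sold [LIFO — newest first]: 208 @ $3.90 = $811.20
Jul 12, 173 sold [LIFO — newest first]: 128 @ $5.15 + 45 @ $3.90 = $834.70
Jul 14, 191 sold [LIFO — newest first]: 90 @ $3.90 + 101 @ $9.70 = $1,330.70
Total COGS = $4,804.20 + $811.20 + $834.70 + $1,330.70 = $7,780.80
Ending inventory: 55 @ $9.70 = $533.50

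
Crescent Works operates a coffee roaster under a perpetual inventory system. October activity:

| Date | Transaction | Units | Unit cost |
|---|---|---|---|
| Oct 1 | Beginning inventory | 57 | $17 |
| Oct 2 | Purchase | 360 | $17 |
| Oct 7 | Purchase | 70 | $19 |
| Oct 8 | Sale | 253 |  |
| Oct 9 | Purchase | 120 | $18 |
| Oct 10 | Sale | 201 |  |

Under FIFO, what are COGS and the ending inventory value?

Oct 8, 253 sold [FIFO — oldest first]: 57 @ $17 + 196 @ $17 = $4,301
Oct 10, 201 sold [FIFO — oldest first]: 164 @ $17 + 37 @ $19 = $3,491
Total COGS = $4,301 + $3,491 = $7,792
Ending inventory: 33 @ $19 + 120 @ $18 = $2,787

COGS = $7,792; ending inventory = $2,787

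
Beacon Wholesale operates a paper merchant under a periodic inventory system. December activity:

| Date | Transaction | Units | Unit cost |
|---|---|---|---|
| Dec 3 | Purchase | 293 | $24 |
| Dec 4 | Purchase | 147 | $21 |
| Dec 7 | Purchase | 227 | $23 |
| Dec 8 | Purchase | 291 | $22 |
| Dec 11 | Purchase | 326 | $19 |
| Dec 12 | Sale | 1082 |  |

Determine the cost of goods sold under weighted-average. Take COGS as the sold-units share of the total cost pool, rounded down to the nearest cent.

Dec 12, sell 1082: 1082/1284 × $27,936.00 → $23,541.08
Ending inventory (cost pool remaining) = $4,394.92

COGS = $23,541.08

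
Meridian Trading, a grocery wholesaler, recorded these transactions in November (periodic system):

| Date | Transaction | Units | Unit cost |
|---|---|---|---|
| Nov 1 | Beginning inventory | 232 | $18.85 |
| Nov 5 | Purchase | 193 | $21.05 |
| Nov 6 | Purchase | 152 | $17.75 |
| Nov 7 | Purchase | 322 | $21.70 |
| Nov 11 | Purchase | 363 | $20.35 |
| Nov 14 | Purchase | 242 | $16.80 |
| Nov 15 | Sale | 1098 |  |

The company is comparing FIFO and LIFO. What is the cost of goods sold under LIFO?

FIFO COGS: 232 @ $18.85 + 193 @ $21.05 + 152 @ $17.75 + 322 @ $21.70 + 199 @ $20.35 = $22,170.90
LIFO COGS: 242 @ $16.80 + 363 @ $20.35 + 322 @ $21.70 + 152 @ $17.75 + 19 @ $21.05 = $21,538.00

COGS = $21,538.00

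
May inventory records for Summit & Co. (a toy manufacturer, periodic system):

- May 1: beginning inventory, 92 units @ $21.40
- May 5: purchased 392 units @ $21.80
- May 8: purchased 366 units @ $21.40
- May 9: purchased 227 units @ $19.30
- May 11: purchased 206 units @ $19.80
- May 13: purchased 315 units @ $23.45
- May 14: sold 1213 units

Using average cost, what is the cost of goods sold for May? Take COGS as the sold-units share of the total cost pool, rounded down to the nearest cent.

May 14, sell 1213: 1213/1598 × $34,193.45 → $25,955.35
Ending inventory (cost pool remaining) = $8,238.10
Check: goods available $34,193.45 = COGS $25,955.35 + ending $8,238.10

COGS = $25,955.35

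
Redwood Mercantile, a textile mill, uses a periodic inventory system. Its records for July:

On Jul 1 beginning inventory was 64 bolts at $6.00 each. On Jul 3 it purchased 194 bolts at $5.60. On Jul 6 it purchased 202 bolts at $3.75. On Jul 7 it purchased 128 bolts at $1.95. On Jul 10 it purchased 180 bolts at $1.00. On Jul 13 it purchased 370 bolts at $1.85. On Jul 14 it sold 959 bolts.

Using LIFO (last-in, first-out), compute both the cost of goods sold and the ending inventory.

Jul 14, 959 sold [LIFO — newest first]: 370 @ $1.85 + 180 @ $1.00 + 128 @ $1.95 + 202 @ $3.75 + 79 @ $5.60 = $2,314.00
Ending inventory: 64 @ $6.00 + 115 @ $5.60 = $1,028.00
Check: goods available $3,342.00 = COGS $2,314.00 + ending $1,028.00

COGS = $2,314.00; ending inventory = $1,028.00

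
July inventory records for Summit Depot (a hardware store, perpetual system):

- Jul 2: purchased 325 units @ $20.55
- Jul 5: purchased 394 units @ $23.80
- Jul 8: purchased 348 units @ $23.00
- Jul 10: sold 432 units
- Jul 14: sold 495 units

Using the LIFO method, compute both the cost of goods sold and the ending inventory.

Jul 10, 432 sold [LIFO — newest first]: 348 @ $23.00 + 84 @ $23.80 = $10,003.20
Jul 14, 495 sold [LIFO — newest first]: 310 @ $23.80 + 185 @ $20.55 = $11,179.75
Total COGS = $10,003.20 + $11,179.75 = $21,182.95
Ending inventory: 140 @ $20.55 = $2,877.00
Check: goods available $24,059.95 = COGS $21,182.95 + ending $2,877.00

COGS = $21,182.95; ending inventory = $2,877.00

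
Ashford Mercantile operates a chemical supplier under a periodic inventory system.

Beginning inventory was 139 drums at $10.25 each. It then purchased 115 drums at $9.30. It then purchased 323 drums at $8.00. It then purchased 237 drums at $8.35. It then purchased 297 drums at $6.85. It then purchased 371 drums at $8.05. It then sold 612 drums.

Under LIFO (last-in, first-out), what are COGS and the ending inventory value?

COGS = $4,637.40; ending inventory = $7,440.80

Sale 1 (612) [LIFO — newest first]: 371 @ $8.05 + 241 @ $6.85 = $4,637.40
Ending inventory: 139 @ $10.25 + 115 @ $9.30 + 323 @ $8.00 + 237 @ $8.35 + 56 @ $6.85 = $7,440.80
Check: goods available $12,078.20 = COGS $4,637.40 + ending $7,440.80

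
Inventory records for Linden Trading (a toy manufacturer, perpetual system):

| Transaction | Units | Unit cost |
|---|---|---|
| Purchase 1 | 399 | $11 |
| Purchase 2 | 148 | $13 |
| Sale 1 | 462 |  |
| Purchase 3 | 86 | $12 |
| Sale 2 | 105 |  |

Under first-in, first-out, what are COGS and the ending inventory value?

COGS = $6,553; ending inventory = $792

Sale 1 (462) [FIFO — oldest first]: 399 @ $11 + 63 @ $13 = $5,208
Sale 2 (105) [FIFO — oldest first]: 85 @ $13 + 20 @ $12 = $1,345
Total COGS = $5,208 + $1,345 = $6,553
Ending inventory: 66 @ $12 = $792
Check: goods available $7,345 = COGS $6,553 + ending $792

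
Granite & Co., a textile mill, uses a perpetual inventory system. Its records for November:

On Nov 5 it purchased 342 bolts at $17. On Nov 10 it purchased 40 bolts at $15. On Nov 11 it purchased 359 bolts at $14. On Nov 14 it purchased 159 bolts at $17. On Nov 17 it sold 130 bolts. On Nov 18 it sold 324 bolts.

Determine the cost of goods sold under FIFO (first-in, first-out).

Nov 17, 130 sold [FIFO — oldest first]: 130 @ $17 = $2,210
Nov 18, 324 sold [FIFO — oldest first]: 212 @ $17 + 40 @ $15 + 72 @ $14 = $5,212
Total COGS = $2,210 + $5,212 = $7,422
Ending inventory: 287 @ $14 + 159 @ $17 = $6,721

COGS = $7,422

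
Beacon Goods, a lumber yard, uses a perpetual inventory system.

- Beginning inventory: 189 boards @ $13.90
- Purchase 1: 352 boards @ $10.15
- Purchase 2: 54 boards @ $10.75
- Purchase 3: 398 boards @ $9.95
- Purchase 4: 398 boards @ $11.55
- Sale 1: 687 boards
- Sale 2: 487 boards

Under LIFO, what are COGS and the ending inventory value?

COGS = $12,426.10; ending inventory = $2,911.30

Sale 1 (687) [LIFO — newest first]: 398 @ $11.55 + 289 @ $9.95 = $7,472.45
Sale 2 (487) [LIFO — newest first]: 109 @ $9.95 + 54 @ $10.75 + 324 @ $10.15 = $4,953.65
Total COGS = $7,472.45 + $4,953.65 = $12,426.10
Ending inventory: 189 @ $13.90 + 28 @ $10.15 = $2,911.30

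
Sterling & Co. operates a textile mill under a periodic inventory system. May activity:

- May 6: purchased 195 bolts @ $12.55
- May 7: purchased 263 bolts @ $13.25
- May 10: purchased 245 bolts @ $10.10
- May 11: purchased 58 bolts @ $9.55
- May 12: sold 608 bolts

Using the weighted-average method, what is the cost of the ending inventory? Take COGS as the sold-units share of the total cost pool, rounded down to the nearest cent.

Ending inventory = $1,801.50

May 12, sell 608: 608/761 × $8,960.40 → $7,158.90
Ending inventory (cost pool remaining) = $1,801.50
Check: goods available $8,960.40 = COGS $7,158.90 + ending $1,801.50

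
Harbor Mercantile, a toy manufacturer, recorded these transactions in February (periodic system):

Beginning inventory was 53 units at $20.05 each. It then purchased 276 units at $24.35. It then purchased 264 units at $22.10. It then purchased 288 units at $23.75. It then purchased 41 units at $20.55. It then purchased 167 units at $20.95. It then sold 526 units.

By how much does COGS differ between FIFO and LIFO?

FIFO COGS: 53 @ $20.05 + 276 @ $24.35 + 197 @ $22.10 = $12,136.95
LIFO COGS: 167 @ $20.95 + 41 @ $20.55 + 288 @ $23.75 + 30 @ $22.10 = $11,844.20
Difference = |$12,136.95 − $11,844.20| = $292.75

$292.75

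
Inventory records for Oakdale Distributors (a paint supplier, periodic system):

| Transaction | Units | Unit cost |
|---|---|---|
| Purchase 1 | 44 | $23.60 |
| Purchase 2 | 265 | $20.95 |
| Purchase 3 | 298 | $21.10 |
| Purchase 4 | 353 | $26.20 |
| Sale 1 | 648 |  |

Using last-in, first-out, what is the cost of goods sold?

Sale 1 (648) [LIFO — newest first]: 353 @ $26.20 + 295 @ $21.10 = $15,473.10
Ending inventory: 44 @ $23.60 + 265 @ $20.95 + 3 @ $21.10 = $6,653.45
Check: goods available $22,126.55 = COGS $15,473.10 + ending $6,653.45

COGS = $15,473.10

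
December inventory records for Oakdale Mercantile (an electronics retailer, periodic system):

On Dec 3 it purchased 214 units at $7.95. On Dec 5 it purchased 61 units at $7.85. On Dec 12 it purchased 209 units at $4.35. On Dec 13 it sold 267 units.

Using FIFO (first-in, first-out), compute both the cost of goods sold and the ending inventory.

COGS = $2,117.35; ending inventory = $971.95

Dec 13, 267 sold [FIFO — oldest first]: 214 @ $7.95 + 53 @ $7.85 = $2,117.35
Ending inventory: 8 @ $7.85 + 209 @ $4.35 = $971.95
Check: goods available $3,089.30 = COGS $2,117.35 + ending $971.95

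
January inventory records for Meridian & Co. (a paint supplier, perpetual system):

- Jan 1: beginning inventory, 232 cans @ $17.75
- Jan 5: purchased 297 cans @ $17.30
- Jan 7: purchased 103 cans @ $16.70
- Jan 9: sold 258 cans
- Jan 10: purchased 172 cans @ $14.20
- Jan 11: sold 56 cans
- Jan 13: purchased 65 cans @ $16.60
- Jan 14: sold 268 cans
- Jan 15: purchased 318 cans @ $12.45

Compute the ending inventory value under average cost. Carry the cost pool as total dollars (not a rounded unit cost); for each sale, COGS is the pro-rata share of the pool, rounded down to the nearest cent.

After Jan 1: 232 on hand, pool $4,118.00 (≈ $17.7500 each)
After Jan 5: 529 on hand, pool $9,256.10 (≈ $17.4974 each)
After Jan 7: 632 on hand, pool $10,976.20 (≈ $17.3674 each)
Jan 9, sell 258: 258/632 × $10,976.20 → $4,480.79
After Jan 10: 546 on hand, pool $8,937.81 (≈ $16.3696 each)
Jan 11, sell 56: 56/546 × $8,937.81 → $916.69
After Jan 13: 555 on hand, pool $9,100.12 (≈ $16.3966 each)
Jan 14, sell 268: 268/555 × $9,100.12 → $4,394.29
After Jan 15: 605 on hand, pool $8,664.93 (≈ $14.3222 each)
Total COGS = $4,480.79 + $916.69 + $4,394.29 = $9,791.77
Ending inventory (cost pool remaining) = $8,664.93

Ending inventory = $8,664.93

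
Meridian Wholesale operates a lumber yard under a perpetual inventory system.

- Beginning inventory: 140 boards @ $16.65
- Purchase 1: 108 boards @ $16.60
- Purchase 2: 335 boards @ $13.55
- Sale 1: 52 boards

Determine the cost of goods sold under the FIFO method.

Sale 1 (52) [FIFO — oldest first]: 52 @ $16.65 = $865.80
Ending inventory: 88 @ $16.65 + 108 @ $16.60 + 335 @ $13.55 = $7,797.25
Check: goods available $8,663.05 = COGS $865.80 + ending $7,797.25

COGS = $865.80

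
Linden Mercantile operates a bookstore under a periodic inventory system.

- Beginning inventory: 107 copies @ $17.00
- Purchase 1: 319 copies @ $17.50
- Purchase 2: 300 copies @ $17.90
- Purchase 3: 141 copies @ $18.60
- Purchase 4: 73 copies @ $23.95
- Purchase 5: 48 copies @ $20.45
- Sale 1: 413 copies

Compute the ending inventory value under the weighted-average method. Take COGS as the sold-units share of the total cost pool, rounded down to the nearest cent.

Ending inventory = $10,547.91

Sale 1, sell 413: 413/988 × $18,124.05 → $7,576.14
Ending inventory (cost pool remaining) = $10,547.91
Check: goods available $18,124.05 = COGS $7,576.14 + ending $10,547.91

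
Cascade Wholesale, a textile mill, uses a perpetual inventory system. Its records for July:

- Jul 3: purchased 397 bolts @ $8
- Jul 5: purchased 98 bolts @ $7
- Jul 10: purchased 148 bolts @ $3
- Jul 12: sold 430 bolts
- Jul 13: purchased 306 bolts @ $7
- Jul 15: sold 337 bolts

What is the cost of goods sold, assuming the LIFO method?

Jul 12, 430 sold [LIFO — newest first]: 148 @ $3 + 98 @ $7 + 184 @ $8 = $2,602
Jul 15, 337 sold [LIFO — newest first]: 306 @ $7 + 31 @ $8 = $2,390
Total COGS = $2,602 + $2,390 = $4,992
Ending inventory: 182 @ $8 = $1,456
Check: goods available $6,448 = COGS $4,992 + ending $1,456

COGS = $4,992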